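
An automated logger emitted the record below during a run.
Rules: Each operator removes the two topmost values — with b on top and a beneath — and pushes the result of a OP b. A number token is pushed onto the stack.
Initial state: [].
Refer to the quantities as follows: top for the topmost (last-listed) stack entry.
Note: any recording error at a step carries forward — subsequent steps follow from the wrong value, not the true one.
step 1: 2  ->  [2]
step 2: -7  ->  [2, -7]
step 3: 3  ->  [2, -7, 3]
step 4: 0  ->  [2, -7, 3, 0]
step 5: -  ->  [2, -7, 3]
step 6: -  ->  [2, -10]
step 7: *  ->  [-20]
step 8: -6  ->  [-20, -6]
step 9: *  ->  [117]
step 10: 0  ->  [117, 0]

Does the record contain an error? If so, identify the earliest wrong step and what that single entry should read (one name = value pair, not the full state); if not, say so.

step 9, top = 120

step 1: push 2: top = 2 -> same as recorded
step 2: push -7: top = -7 -> agrees with the record
step 3: push 3: top = 3 -> same as recorded
step 4: push 0: top = 0 -> no discrepancy
step 5: 3 - 0 = 3 -> checks out
step 6: -7 - 3 = -10 -> in agreement
step 7: 2 * -10 = -20 -> in agreement
step 8: push -6: top = -6 -> confirmed correct
step 9: -20 * -6 = 120 -> the record has a different value
The audit stops at step 9: the recorded entry is wrong and should be top = 120.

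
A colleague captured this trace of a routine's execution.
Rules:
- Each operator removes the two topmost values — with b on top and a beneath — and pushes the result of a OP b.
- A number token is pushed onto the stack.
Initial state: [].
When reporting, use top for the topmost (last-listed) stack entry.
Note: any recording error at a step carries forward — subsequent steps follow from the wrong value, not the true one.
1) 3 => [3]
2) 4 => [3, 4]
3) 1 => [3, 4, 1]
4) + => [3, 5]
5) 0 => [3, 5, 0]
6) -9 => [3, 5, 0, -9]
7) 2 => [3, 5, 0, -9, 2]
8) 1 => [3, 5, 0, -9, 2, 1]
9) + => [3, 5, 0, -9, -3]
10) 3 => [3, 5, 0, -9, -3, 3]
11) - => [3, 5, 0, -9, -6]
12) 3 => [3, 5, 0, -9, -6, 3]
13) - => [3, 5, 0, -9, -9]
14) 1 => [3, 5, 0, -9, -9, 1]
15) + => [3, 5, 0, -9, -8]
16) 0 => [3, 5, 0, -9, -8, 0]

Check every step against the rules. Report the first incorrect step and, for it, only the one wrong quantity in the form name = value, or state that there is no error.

step 9, top = 3

Recomputing the run from the initial state:
step 1: [3]
step 2: [3, 4]
step 3: [3, 4, 1]
step 4: [3, 5]
step 5: [3, 5, 0]
step 6: [3, 5, 0, -9]
step 7: [3, 5, 0, -9, 2]
step 8: [3, 5, 0, -9, 2, 1]
step 9: [3, 5, 0, -9, 3]
step 10: [3, 5, 0, -9, 3, 3]
step 11: [3, 5, 0, -9, 0]
step 12: [3, 5, 0, -9, 0, 3]
step 13: [3, 5, 0, -9, -3]
step 14: [3, 5, 0, -9, -3, 1]
step 15: [3, 5, 0, -9, -2]
step 16: [3, 5, 0, -9, -2, 0]
The first disagreement with the trace is at step 9, where the value should be top = 3.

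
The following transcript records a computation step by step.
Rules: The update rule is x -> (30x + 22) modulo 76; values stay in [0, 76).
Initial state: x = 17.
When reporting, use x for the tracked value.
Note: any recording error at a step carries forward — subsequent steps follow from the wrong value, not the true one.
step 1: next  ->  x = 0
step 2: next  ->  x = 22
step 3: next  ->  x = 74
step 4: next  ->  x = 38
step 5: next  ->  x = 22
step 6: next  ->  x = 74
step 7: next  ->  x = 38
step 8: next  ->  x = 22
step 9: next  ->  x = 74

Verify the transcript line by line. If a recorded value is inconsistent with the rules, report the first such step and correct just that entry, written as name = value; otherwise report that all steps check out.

Recomputing the run from the initial state:
step 1: x = 0
step 2: x = 22
step 3: x = 74
step 4: x = 38
step 5: x = 22
step 6: x = 74
step 7: x = 38
step 8: x = 22
step 9: x = 74
This matches the transcript at every step.

no error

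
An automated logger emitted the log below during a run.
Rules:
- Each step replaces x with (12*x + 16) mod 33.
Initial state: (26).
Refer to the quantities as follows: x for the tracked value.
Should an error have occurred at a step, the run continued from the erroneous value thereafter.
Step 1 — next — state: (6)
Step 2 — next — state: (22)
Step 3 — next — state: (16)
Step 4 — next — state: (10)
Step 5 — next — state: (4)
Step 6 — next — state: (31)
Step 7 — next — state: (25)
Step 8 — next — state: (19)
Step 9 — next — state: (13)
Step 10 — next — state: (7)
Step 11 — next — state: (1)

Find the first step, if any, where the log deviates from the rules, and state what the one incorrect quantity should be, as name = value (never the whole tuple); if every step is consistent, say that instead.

step 1, x = 31

Recomputing the run from the initial state:
step 1: x = 31
step 2: x = 25
step 3: x = 19
step 4: x = 13
step 5: x = 7
step 6: x = 1
step 7: x = 28
step 8: x = 22
step 9: x = 16
step 10: x = 10
step 11: x = 4
The first disagreement with the log is at step 1, where the value should be x = 31.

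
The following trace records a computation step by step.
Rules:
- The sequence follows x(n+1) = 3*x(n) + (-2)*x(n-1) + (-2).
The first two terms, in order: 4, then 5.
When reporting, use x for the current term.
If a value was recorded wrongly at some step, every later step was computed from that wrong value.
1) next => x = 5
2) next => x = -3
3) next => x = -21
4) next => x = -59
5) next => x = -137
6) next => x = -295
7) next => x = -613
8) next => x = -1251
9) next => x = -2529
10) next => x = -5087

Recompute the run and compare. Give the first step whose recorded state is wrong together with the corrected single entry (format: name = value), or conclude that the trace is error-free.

Recomputing the run from the initial state:
step 1: x = 5
step 2: x = 3
step 3: x = -3
step 4: x = -17
step 5: x = -47
step 6: x = -109
step 7: x = -235
step 8: x = -489
step 9: x = -999
step 10: x = -2021
The first disagreement with the trace is at step 2, where the value should be x = 3.

step 2, x = 3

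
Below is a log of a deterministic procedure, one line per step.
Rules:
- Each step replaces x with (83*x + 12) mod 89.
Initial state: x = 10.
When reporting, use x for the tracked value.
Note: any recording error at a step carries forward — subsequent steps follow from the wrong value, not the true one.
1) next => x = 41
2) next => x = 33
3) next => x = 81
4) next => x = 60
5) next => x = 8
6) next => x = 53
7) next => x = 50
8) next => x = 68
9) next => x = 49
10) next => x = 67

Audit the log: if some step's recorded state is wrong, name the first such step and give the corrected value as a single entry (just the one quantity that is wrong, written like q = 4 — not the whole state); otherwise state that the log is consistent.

Recomputing the run from the initial state:
step 1: x = 41
step 2: x = 33
step 3: x = 81
step 4: x = 60
step 5: x = 8
step 6: x = 53
step 7: x = 50
step 8: x = 68
step 9: x = 49
step 10: x = 74
The first disagreement with the log is at step 10, where the value should be x = 74.

step 10, x = 74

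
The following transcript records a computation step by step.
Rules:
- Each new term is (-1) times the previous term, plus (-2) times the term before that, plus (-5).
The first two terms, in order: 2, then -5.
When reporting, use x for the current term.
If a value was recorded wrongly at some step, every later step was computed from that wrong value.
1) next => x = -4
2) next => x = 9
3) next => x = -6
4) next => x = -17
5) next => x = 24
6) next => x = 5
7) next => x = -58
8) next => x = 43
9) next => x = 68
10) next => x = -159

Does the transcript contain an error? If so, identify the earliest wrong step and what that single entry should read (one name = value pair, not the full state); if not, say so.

Recomputing the run from the initial state:
step 1: x = -4
step 2: x = 9
step 3: x = -6
step 4: x = -17
step 5: x = 24
step 6: x = 5
step 7: x = -58
step 8: x = 43
step 9: x = 68
step 10: x = -159
This matches the transcript at every step.

no error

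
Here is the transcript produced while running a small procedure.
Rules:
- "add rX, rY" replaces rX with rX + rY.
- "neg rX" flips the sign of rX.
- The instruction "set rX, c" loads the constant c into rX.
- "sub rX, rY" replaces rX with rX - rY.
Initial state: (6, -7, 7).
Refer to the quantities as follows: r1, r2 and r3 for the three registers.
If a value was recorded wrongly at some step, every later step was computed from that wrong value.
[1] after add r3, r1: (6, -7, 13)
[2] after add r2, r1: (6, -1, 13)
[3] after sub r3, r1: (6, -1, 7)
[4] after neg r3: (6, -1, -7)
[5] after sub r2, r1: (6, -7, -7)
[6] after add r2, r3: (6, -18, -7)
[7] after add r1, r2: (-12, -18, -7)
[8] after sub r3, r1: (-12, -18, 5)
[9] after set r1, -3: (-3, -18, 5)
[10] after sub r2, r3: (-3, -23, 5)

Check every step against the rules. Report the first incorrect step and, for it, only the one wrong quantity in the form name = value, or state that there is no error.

step 6, r2 = -14

Recomputing the run from the initial state:
step 1: r1 = 6, r2 = -7, r3 = 13
step 2: r1 = 6, r2 = -1, r3 = 13
step 3: r1 = 6, r2 = -1, r3 = 7
step 4: r1 = 6, r2 = -1, r3 = -7
step 5: r1 = 6, r2 = -7, r3 = -7
step 6: r1 = 6, r2 = -14, r3 = -7
step 7: r1 = -8, r2 = -14, r3 = -7
step 8: r1 = -8, r2 = -14, r3 = 1
step 9: r1 = -3, r2 = -14, r3 = 1
step 10: r1 = -3, r2 = -15, r3 = 1
The first disagreement with the transcript is at step 6, where the value should be r2 = -14.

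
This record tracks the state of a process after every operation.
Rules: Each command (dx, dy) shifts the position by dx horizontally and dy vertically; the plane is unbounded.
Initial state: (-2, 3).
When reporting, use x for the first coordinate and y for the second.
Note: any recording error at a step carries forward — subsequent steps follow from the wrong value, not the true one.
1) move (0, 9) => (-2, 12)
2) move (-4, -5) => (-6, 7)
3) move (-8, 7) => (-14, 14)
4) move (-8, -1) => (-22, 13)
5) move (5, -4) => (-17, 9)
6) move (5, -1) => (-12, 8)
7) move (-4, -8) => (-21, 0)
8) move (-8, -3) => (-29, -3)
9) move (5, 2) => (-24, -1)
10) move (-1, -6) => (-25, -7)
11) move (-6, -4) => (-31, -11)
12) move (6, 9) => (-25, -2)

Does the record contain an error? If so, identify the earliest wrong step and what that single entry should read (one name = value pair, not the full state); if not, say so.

step 7, x = -16

1. x = -2 + (0) = -2, y = 3 + (9) = 12 (in agreement)
2. x = -2 + (-4) = -6, y = 12 + (-5) = 7 (in agreement)
3. x = -6 + (-8) = -14, y = 7 + (7) = 14 (exactly as logged)
4. x = -14 + (-8) = -22, y = 14 + (-1) = 13 (confirmed correct)
5. x = -22 + (5) = -17, y = 13 + (-4) = 9 (consistent with the record)
6. x = -17 + (5) = -12, y = 9 + (-1) = 8 (same as recorded)
7. x = -12 + (-4) = -16, y = 8 + (-8) = 0 (a discrepancy with the record)
First deviation found at step 7; the corrected entry is x = -16.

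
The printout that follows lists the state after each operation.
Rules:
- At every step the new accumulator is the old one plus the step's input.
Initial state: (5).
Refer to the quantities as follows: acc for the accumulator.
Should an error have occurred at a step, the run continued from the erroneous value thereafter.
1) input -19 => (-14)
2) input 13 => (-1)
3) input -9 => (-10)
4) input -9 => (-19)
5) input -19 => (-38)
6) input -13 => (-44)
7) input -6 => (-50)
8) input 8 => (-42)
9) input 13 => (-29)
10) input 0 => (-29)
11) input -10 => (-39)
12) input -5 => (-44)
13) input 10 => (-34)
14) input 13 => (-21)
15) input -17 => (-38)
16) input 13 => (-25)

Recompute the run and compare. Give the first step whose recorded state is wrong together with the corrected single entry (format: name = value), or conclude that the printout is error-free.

Recomputing the run from the initial state:
step 1: acc = -14
step 2: acc = -1
step 3: acc = -10
step 4: acc = -19
step 5: acc = -38
step 6: acc = -51
step 7: acc = -57
step 8: acc = -49
step 9: acc = -36
step 10: acc = -36
step 11: acc = -46
step 12: acc = -51
step 13: acc = -41
step 14: acc = -28
step 15: acc = -45
step 16: acc = -32
The first disagreement with the printout is at step 6, where the value should be acc = -51.

step 6, acc = -51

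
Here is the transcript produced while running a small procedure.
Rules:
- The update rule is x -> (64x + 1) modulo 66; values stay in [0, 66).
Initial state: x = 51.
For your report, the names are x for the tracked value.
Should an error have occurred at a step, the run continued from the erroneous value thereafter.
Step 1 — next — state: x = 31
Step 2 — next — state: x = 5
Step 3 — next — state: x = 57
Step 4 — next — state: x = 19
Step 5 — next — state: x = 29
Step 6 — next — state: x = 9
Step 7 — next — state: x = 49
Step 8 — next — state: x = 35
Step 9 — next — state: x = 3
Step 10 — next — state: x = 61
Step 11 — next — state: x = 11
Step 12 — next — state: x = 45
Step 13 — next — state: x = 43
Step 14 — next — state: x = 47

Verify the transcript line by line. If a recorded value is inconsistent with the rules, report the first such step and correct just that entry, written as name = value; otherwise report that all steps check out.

step 9, x = 63

step 1: x = (64*51 + 1) mod 66 = 31 -> consistent with the transcript
step 2: x = (64*31 + 1) mod 66 = 5 -> agrees with the transcript
step 3: x = (64*5 + 1) mod 66 = 57 -> exactly as logged
step 4: x = (64*57 + 1) mod 66 = 19 -> verified
step 5: x = (64*19 + 1) mod 66 = 29 -> confirmed correct
step 6: x = (64*29 + 1) mod 66 = 9 -> same as recorded
step 7: x = (64*9 + 1) mod 66 = 49 -> matches
step 8: x = (64*49 + 1) mod 66 = 35 -> consistent with the transcript
step 9: x = (64*35 + 1) mod 66 = 63 -> not what was recorded
That makes step 9 the first incorrect line — x = 63 is what it should show.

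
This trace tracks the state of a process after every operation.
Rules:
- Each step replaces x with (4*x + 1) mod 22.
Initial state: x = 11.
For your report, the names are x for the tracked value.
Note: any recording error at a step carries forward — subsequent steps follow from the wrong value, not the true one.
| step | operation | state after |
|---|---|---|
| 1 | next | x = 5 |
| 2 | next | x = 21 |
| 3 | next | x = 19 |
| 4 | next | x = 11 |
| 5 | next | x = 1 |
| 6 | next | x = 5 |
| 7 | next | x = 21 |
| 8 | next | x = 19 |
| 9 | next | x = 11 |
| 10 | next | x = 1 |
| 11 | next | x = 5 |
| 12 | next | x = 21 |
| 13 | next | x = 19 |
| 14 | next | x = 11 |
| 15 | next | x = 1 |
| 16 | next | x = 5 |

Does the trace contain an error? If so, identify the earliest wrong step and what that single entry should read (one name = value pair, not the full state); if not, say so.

step 1, x = 1

Recomputing the run from the initial state:
step 1: x = 1
step 2: x = 5
step 3: x = 21
step 4: x = 19
step 5: x = 11
step 6: x = 1
step 7: x = 5
step 8: x = 21
step 9: x = 19
step 10: x = 11
step 11: x = 1
step 12: x = 5
step 13: x = 21
step 14: x = 19
step 15: x = 11
step 16: x = 1
The first disagreement with the trace is at step 1, where the value should be x = 1.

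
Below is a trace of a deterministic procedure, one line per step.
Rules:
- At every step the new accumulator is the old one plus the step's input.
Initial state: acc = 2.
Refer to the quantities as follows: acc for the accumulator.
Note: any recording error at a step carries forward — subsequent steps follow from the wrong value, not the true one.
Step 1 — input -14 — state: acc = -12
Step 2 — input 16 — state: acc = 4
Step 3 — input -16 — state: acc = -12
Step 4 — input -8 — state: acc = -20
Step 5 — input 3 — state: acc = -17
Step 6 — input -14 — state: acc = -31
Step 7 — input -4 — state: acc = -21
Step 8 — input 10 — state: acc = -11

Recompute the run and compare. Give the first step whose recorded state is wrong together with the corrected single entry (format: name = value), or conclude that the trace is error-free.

1. acc = 2 + -14 = -12 (agrees with the trace)
2. acc = -12 + 16 = 4 (in agreement)
3. acc = 4 + -16 = -12 (same as recorded)
4. acc = -12 + -8 = -20 (no discrepancy)
5. acc = -20 + 3 = -17 (checks out)
6. acc = -17 + -14 = -31 (no discrepancy)
7. acc = -31 + -4 = -35 (the recorded entry deviates here)
So the first discrepancy is step 7, where the right value is acc = -35.

step 7, acc = -35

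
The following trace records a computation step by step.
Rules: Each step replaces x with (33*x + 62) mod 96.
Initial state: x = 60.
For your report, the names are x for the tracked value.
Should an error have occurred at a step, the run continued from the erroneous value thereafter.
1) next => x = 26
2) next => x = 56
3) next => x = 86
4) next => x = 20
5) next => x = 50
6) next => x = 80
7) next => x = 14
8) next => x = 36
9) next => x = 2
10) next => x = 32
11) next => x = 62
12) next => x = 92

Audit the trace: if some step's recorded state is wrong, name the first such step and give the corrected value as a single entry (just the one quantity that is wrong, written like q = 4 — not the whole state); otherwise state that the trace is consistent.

1. x = (33*60 + 62) mod 96 = 26 (exactly as logged)
2. x = (33*26 + 62) mod 96 = 56 (agrees with the trace)
3. x = (33*56 + 62) mod 96 = 86 (verified)
4. x = (33*86 + 62) mod 96 = 20 (confirmed correct)
5. x = (33*20 + 62) mod 96 = 50 (agrees with the trace)
6. x = (33*50 + 62) mod 96 = 80 (consistent with the trace)
7. x = (33*80 + 62) mod 96 = 14 (same as recorded)
8. x = (33*14 + 62) mod 96 = 44 (the recorded entry deviates here)
So the first discrepancy is step 8, where the right value is x = 44.

step 8, x = 44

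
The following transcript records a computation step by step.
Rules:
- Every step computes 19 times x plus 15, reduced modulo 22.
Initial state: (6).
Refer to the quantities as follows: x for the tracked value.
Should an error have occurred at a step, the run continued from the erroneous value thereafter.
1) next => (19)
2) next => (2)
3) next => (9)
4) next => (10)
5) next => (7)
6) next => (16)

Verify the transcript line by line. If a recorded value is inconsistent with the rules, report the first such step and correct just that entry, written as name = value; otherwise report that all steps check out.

no error

Recomputing the run from the initial state:
step 1: x = 19
step 2: x = 2
step 3: x = 9
step 4: x = 10
step 5: x = 7
step 6: x = 16
This matches the transcript at every step.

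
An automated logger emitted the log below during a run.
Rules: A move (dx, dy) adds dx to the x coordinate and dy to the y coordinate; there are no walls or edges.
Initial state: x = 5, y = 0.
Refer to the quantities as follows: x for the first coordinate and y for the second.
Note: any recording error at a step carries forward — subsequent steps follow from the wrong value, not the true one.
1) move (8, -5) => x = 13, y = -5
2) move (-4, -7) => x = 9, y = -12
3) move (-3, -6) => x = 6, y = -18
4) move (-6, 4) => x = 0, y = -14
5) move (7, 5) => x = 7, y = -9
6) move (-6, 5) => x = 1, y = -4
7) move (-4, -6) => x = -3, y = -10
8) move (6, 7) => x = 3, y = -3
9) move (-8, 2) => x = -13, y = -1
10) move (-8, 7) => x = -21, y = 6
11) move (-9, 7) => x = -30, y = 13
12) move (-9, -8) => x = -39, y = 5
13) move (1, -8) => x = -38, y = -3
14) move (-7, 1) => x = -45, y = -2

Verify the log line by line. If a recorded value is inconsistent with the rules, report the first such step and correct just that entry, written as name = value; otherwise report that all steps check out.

step 9, x = -5

step 1: x = 5 + (8) = 13, y = 0 + (-5) = -5 -> no discrepancy
step 2: x = 13 + (-4) = 9, y = -5 + (-7) = -12 -> same as recorded
step 3: x = 9 + (-3) = 6, y = -12 + (-6) = -18 -> exactly as logged
step 4: x = 6 + (-6) = 0, y = -18 + (4) = -14 -> confirmed correct
step 5: x = 0 + (7) = 7, y = -14 + (5) = -9 -> agrees with the log
step 6: x = 7 + (-6) = 1, y = -9 + (5) = -4 -> exactly as logged
step 7: x = 1 + (-4) = -3, y = -4 + (-6) = -10 -> same as recorded
step 8: x = -3 + (6) = 3, y = -10 + (7) = -3 -> confirmed correct
step 9: x = 3 + (-8) = -5, y = -3 + (2) = -1 -> first mismatch against the log
The earliest wrong entry is at step 9: it should read x = -5.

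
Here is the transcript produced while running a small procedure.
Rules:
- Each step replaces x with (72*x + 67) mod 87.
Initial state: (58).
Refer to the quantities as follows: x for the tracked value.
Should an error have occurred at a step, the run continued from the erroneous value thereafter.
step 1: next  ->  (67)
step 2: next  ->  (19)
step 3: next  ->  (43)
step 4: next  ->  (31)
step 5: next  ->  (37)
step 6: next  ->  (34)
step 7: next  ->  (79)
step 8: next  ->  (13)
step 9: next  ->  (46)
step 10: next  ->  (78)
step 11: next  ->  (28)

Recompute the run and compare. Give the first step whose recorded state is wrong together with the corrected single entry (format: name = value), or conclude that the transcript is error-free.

step 1: x = (72*58 + 67) mod 87 = 67 -> no discrepancy
step 2: x = (72*67 + 67) mod 87 = 19 -> verified
step 3: x = (72*19 + 67) mod 87 = 43 -> verified
step 4: x = (72*43 + 67) mod 87 = 31 -> same as recorded
step 5: x = (72*31 + 67) mod 87 = 37 -> verified
step 6: x = (72*37 + 67) mod 87 = 34 -> checks out
step 7: x = (72*34 + 67) mod 87 = 79 -> matches
step 8: x = (72*79 + 67) mod 87 = 13 -> in agreement
step 9: x = (72*13 + 67) mod 87 = 46 -> confirmed correct
step 10: x = (72*46 + 67) mod 87 = 73 -> the transcript has a different value
The earliest wrong entry is at step 10: it should read x = 73.

step 10, x = 73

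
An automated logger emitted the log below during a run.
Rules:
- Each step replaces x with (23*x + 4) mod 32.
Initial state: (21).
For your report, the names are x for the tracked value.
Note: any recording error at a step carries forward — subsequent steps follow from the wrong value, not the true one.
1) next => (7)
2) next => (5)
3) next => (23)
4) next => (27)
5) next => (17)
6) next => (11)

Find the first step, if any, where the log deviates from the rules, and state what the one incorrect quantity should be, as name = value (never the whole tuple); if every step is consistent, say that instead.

Step 1: x = (23*21 + 4) mod 32 = 7 — consistent with the log.
Step 2: x = (23*7 + 4) mod 32 = 5 — same as recorded.
Step 3: x = (23*5 + 4) mod 32 = 23 — in agreement.
Step 4: x = (23*23 + 4) mod 32 = 21 — the entry is off here.
Step 4 is the first one off; corrected, x = 21.

step 4, x = 21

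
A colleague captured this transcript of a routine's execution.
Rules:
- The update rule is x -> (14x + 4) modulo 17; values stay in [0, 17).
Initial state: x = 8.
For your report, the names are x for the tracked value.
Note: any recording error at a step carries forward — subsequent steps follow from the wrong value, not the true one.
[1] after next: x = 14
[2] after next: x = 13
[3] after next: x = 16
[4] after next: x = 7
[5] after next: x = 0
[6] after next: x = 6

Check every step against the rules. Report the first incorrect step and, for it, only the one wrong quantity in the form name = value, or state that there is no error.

step 1: x = (14*8 + 4) mod 17 = 14 -> matches
step 2: x = (14*14 + 4) mod 17 = 13 -> no discrepancy
step 3: x = (14*13 + 4) mod 17 = 16 -> exactly as logged
step 4: x = (14*16 + 4) mod 17 = 7 -> no discrepancy
step 5: x = (14*7 + 4) mod 17 = 0 -> in agreement
step 6: x = (14*0 + 4) mod 17 = 4 -> first mismatch against the transcript
So the first discrepancy is step 6, where the right value is x = 4.

step 6, x = 4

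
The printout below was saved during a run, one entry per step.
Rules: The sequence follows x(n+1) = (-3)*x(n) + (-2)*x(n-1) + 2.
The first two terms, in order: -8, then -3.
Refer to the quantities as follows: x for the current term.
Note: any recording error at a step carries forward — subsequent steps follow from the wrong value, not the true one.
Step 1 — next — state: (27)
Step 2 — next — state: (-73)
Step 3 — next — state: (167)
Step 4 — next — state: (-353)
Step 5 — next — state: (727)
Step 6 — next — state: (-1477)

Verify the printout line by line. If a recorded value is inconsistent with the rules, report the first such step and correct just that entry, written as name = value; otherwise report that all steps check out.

step 6, x = -1473

1. x = -3*(-3) + (-2)*(-8) + (2) = 27 (consistent with the printout)
2. x = -3*(27) + (-2)*(-3) + (2) = -73 (in agreement)
3. x = -3*(-73) + (-2)*(27) + (2) = 167 (checks out)
4. x = -3*(167) + (-2)*(-73) + (2) = -353 (in agreement)
5. x = -3*(-353) + (-2)*(167) + (2) = 727 (exactly as logged)
6. x = -3*(727) + (-2)*(-353) + (2) = -1473 (the printout has a different value)
First deviation found at step 6; the corrected entry is x = -1473.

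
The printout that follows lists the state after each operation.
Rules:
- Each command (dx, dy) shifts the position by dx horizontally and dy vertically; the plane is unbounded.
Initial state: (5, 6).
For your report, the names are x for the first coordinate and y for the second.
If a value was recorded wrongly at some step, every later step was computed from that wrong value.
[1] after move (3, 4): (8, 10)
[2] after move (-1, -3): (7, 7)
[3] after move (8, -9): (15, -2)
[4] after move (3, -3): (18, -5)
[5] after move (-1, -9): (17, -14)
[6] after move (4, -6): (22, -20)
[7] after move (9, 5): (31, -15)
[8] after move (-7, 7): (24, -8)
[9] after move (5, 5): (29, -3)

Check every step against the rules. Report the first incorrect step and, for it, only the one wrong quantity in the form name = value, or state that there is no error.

step 1: x = 5 + (3) = 8, y = 6 + (4) = 10 -> same as recorded
step 2: x = 8 + (-1) = 7, y = 10 + (-3) = 7 -> in agreement
step 3: x = 7 + (8) = 15, y = 7 + (-9) = -2 -> consistent with the printout
step 4: x = 15 + (3) = 18, y = -2 + (-3) = -5 -> no discrepancy
step 5: x = 18 + (-1) = 17, y = -5 + (-9) = -14 -> same as recorded
step 6: x = 17 + (4) = 21, y = -14 + (-6) = -20 -> first mismatch against the printout
The earliest wrong entry is at step 6: it should read x = 21.

step 6, x = 21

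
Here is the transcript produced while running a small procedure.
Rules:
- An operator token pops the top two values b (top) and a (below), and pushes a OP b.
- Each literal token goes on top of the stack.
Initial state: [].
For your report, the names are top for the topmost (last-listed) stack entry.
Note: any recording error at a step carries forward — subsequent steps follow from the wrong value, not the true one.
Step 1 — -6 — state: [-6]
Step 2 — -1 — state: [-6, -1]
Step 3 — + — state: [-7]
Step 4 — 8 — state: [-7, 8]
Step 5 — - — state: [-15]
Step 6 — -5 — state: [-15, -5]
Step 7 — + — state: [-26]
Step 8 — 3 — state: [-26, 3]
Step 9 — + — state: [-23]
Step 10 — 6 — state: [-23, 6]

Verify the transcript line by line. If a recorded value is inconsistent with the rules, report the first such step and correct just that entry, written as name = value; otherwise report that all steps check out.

Recomputing the run from the initial state:
step 1: [-6]
step 2: [-6, -1]
step 3: [-7]
step 4: [-7, 8]
step 5: [-15]
step 6: [-15, -5]
step 7: [-20]
step 8: [-20, 3]
step 9: [-17]
step 10: [-17, 6]
The first disagreement with the transcript is at step 7, where the value should be top = -20.

step 7, top = -20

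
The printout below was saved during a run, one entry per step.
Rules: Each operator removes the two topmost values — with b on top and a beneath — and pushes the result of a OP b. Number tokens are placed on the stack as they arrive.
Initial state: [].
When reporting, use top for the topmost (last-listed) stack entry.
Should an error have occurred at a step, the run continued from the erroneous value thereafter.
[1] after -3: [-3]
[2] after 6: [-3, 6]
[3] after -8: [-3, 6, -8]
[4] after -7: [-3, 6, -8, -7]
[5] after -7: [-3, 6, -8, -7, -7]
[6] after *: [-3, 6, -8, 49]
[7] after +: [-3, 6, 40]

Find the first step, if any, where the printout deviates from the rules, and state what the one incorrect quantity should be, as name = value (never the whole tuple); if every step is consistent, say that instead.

step 7, top = 41

1. push -3: top = -3 (verified)
2. push 6: top = 6 (agrees with the printout)
3. push -8: top = -8 (matches)
4. push -7: top = -7 (agrees with the printout)
5. push -7: top = -7 (verified)
6. -7 * -7 = 49 (confirmed correct)
7. -8 + 49 = 41 (not what was recorded)
Conclusion: step 7 carries the first error; the entry should be top = 41.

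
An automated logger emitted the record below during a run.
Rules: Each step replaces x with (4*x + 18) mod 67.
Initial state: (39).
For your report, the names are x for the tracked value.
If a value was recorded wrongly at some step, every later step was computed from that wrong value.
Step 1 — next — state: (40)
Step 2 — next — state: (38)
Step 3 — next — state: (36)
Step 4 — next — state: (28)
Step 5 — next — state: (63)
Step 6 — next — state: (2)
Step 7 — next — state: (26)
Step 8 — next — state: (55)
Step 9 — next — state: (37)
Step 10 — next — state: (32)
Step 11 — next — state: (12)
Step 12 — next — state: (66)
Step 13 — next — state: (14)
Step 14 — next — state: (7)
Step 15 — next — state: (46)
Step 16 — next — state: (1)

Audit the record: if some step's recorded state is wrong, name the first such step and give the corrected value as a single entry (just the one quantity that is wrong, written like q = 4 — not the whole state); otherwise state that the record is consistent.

Step 1: x = (4*39 + 18) mod 67 = 40 — in agreement.
Step 2: x = (4*40 + 18) mod 67 = 44 — first mismatch against the record.
First incorrect step: 2; the correct value is x = 44.

step 2, x = 44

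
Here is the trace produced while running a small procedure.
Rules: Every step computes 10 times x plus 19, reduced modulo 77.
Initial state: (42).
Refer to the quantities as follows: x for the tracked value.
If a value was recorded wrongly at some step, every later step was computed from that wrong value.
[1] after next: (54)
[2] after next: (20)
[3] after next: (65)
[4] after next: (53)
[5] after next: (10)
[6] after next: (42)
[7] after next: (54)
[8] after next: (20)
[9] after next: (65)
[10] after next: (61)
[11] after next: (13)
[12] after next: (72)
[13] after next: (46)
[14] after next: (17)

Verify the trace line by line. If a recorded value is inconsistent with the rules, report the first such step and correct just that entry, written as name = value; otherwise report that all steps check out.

step 10, x = 53

step 1: x = (10*42 + 19) mod 77 = 54 -> confirmed correct
step 2: x = (10*54 + 19) mod 77 = 20 -> verified
step 3: x = (10*20 + 19) mod 77 = 65 -> checks out
step 4: x = (10*65 + 19) mod 77 = 53 -> in agreement
step 5: x = (10*53 + 19) mod 77 = 10 -> verified
step 6: x = (10*10 + 19) mod 77 = 42 -> no discrepancy
step 7: x = (10*42 + 19) mod 77 = 54 -> exactly as logged
step 8: x = (10*54 + 19) mod 77 = 20 -> in agreement
step 9: x = (10*20 + 19) mod 77 = 65 -> confirmed correct
step 10: x = (10*65 + 19) mod 77 = 53 -> first mismatch against the trace
The earliest wrong entry is at step 10: it should read x = 53.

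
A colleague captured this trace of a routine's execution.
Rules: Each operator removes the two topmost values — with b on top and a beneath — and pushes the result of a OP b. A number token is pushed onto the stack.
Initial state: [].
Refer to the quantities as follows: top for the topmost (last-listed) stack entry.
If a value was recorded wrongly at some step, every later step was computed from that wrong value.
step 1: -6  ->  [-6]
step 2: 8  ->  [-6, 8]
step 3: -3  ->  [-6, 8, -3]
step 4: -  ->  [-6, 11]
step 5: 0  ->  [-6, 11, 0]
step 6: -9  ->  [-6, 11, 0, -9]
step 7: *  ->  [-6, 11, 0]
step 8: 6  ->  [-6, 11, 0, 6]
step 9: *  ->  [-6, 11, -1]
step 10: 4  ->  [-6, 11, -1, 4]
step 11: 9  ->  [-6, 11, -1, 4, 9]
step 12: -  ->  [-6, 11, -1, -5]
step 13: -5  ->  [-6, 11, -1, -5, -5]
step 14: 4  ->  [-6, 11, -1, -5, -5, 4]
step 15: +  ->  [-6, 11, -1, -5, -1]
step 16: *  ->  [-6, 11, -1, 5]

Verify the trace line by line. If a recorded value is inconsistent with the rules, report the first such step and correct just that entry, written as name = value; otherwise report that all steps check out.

step 9, top = 0

1. push -6: top = -6 (confirmed correct)
2. push 8: top = 8 (agrees with the trace)
3. push -3: top = -3 (checks out)
4. 8 - -3 = 11 (agrees with the trace)
5. push 0: top = 0 (verified)
6. push -9: top = -9 (matches)
7. 0 * -9 = 0 (in agreement)
8. push 6: top = 6 (verified)
9. 0 * 6 = 0 (a discrepancy with the trace)
The earliest wrong entry is at step 9: it should read top = 0.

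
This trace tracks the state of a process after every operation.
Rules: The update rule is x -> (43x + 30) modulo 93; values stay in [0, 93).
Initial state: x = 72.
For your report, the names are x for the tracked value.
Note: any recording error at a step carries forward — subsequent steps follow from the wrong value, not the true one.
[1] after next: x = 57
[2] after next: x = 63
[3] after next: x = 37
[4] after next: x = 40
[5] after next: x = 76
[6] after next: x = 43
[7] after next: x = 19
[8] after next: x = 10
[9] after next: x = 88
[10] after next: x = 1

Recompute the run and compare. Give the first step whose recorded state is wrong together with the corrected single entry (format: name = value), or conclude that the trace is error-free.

step 3, x = 42

Recomputing the run from the initial state:
step 1: x = 57
step 2: x = 63
step 3: x = 42
step 4: x = 69
step 5: x = 21
step 6: x = 3
step 7: x = 66
step 8: x = 78
step 9: x = 36
step 10: x = 90
The first disagreement with the trace is at step 3, where the value should be x = 42.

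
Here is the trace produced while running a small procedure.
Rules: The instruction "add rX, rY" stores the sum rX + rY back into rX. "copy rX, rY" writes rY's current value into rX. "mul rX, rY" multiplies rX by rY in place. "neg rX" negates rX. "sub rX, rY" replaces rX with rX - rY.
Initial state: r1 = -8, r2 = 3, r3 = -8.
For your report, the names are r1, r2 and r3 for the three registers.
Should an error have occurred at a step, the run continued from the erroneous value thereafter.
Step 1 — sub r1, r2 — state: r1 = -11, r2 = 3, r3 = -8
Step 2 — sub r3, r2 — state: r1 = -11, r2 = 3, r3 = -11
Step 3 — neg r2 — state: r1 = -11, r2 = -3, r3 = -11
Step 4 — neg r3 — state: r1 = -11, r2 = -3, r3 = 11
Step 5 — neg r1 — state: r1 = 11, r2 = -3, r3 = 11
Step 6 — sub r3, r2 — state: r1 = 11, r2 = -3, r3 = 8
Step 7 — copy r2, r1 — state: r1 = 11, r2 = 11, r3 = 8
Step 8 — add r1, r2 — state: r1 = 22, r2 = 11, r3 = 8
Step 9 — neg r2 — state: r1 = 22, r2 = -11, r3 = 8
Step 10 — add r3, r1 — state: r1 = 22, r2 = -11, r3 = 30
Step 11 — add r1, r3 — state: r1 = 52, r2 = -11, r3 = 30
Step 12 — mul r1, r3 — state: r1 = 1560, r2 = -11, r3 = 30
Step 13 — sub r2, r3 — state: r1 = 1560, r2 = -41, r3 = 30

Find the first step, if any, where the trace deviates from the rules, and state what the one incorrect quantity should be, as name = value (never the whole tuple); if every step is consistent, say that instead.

step 6, r3 = 14

Recomputing the run from the initial state:
step 1: r1 = -11, r2 = 3, r3 = -8
step 2: r1 = -11, r2 = 3, r3 = -11
step 3: r1 = -11, r2 = -3, r3 = -11
step 4: r1 = -11, r2 = -3, r3 = 11
step 5: r1 = 11, r2 = -3, r3 = 11
step 6: r1 = 11, r2 = -3, r3 = 14
step 7: r1 = 11, r2 = 11, r3 = 14
step 8: r1 = 22, r2 = 11, r3 = 14
step 9: r1 = 22, r2 = -11, r3 = 14
step 10: r1 = 22, r2 = -11, r3 = 36
step 11: r1 = 58, r2 = -11, r3 = 36
step 12: r1 = 2088, r2 = -11, r3 = 36
step 13: r1 = 2088, r2 = -47, r3 = 36
The first disagreement with the trace is at step 6, where the value should be r3 = 14.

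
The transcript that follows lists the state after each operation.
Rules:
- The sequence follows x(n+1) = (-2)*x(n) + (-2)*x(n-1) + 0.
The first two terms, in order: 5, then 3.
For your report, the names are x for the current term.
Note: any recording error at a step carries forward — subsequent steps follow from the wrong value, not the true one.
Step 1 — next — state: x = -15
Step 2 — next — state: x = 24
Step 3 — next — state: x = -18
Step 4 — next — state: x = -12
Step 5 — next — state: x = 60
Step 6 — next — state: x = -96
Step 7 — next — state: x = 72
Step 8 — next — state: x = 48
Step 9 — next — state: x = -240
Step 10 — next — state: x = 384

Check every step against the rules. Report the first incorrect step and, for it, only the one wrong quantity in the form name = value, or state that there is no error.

Recomputing the run from the initial state:
step 1: x = -16
step 2: x = 26
step 3: x = -20
step 4: x = -12
step 5: x = 64
step 6: x = -104
step 7: x = 80
step 8: x = 48
step 9: x = -256
step 10: x = 416
The first disagreement with the transcript is at step 1, where the value should be x = -16.

step 1, x = -16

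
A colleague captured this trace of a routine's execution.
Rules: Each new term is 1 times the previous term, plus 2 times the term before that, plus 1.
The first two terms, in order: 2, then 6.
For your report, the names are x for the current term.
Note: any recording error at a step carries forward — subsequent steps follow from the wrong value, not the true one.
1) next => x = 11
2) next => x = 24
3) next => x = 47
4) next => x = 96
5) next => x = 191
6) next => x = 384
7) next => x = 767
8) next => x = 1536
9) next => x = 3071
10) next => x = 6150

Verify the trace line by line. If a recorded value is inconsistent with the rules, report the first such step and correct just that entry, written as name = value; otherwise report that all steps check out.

Recomputing the run from the initial state:
step 1: x = 11
step 2: x = 24
step 3: x = 47
step 4: x = 96
step 5: x = 191
step 6: x = 384
step 7: x = 767
step 8: x = 1536
step 9: x = 3071
step 10: x = 6144
The first disagreement with the trace is at step 10, where the value should be x = 6144.

step 10, x = 6144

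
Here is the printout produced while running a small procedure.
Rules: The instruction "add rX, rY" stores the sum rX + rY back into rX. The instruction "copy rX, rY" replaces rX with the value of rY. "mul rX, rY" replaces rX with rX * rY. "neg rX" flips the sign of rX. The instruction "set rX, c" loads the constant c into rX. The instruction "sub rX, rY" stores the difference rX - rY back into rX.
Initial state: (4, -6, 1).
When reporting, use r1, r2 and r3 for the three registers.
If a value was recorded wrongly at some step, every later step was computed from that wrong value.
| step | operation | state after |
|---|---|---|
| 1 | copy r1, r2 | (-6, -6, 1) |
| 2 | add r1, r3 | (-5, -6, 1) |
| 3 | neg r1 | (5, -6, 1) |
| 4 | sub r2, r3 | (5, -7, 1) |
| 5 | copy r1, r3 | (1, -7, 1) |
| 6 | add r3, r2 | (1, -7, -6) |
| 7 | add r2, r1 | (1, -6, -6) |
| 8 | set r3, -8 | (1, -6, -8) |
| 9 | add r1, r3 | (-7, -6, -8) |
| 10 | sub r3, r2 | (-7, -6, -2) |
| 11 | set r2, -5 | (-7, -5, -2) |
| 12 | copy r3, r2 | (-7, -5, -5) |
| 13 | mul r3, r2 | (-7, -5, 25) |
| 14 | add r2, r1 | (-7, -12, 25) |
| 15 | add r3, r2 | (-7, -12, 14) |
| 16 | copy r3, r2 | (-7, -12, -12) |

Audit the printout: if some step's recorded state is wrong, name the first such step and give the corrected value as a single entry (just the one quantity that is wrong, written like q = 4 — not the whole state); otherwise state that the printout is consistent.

step 15, r3 = 13

Recomputing the run from the initial state:
step 1: r1 = -6, r2 = -6, r3 = 1
step 2: r1 = -5, r2 = -6, r3 = 1
step 3: r1 = 5, r2 = -6, r3 = 1
step 4: r1 = 5, r2 = -7, r3 = 1
step 5: r1 = 1, r2 = -7, r3 = 1
step 6: r1 = 1, r2 = -7, r3 = -6
step 7: r1 = 1, r2 = -6, r3 = -6
step 8: r1 = 1, r2 = -6, r3 = -8
step 9: r1 = -7, r2 = -6, r3 = -8
step 10: r1 = -7, r2 = -6, r3 = -2
step 11: r1 = -7, r2 = -5, r3 = -2
step 12: r1 = -7, r2 = -5, r3 = -5
step 13: r1 = -7, r2 = -5, r3 = 25
step 14: r1 = -7, r2 = -12, r3 = 25
step 15: r1 = -7, r2 = -12, r3 = 13
step 16: r1 = -7, r2 = -12, r3 = -12
The first disagreement with the printout is at step 15, where the value should be r3 = 13.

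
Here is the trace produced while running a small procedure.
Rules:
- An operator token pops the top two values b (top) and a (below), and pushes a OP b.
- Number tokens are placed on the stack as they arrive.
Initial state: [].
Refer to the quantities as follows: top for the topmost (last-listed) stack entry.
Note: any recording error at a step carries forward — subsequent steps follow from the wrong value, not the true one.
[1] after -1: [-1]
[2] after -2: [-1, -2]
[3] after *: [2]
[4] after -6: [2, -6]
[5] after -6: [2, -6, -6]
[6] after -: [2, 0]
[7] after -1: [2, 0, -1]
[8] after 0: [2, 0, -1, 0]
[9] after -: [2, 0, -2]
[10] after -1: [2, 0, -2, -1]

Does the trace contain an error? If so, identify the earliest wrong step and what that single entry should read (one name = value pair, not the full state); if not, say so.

Step 1: push -1: top = -1 — same as recorded.
Step 2: push -2: top = -2 — checks out.
Step 3: -1 * -2 = 2 — agrees with the trace.
Step 4: push -6: top = -6 — verified.
Step 5: push -6: top = -6 — matches.
Step 6: -6 - -6 = 0 — checks out.
Step 7: push -1: top = -1 — exactly as logged.
Step 8: push 0: top = 0 — agrees with the trace.
Step 9: -1 - 0 = -1 — the trace disagrees here.
First incorrect step: 9; the correct value is top = -1.

step 9, top = -1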